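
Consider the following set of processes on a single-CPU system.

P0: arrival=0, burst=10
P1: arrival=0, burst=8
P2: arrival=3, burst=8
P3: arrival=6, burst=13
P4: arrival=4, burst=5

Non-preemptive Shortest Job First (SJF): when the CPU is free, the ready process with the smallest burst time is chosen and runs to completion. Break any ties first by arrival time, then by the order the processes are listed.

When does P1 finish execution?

8

Gantt: | P1 0-8 | P4 8-13 | P2 13-21 | P0 21-31 | P3 31-44 |
Completion: P0=31  P1=8  P2=21  P3=44  P4=13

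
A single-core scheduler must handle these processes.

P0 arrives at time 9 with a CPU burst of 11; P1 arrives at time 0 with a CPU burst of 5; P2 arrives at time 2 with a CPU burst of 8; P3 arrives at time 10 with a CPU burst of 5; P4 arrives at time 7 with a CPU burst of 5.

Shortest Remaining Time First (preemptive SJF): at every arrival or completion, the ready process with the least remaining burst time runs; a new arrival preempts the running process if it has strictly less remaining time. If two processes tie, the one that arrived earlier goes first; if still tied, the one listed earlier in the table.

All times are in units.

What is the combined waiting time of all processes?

Schedule: | P1 0-5 | P2 5-7 | P4 7-12 | P3 12-17 | P2 17-23 | P0 23-34 |
Completion: P0=34  P1=5  P2=23  P3=17  P4=12
Waiting = turnaround − burst: P0=14, P1=0, P2=13, P3=2, P4=0
Total waiting = 14 + 0 + 13 + 2 + 0 = 29

29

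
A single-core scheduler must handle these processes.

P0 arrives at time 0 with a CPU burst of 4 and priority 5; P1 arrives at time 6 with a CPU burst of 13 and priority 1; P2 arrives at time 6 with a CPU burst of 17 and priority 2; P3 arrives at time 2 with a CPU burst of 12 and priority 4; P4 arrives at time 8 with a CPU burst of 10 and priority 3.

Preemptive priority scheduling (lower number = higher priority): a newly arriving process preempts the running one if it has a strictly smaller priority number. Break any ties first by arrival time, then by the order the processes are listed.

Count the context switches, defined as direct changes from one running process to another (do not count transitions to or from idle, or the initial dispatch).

Schedule: | P0 0-2 | P3 2-6 | P1 6-19 | P2 19-36 | P4 36-46 | P3 46-54 | P0 54-56 |
Completion: P0=56  P1=19  P2=36  P3=54  P4=46
Turnaround (C−A): P0=56  P1=13  P2=30  P3=52  P4=38

6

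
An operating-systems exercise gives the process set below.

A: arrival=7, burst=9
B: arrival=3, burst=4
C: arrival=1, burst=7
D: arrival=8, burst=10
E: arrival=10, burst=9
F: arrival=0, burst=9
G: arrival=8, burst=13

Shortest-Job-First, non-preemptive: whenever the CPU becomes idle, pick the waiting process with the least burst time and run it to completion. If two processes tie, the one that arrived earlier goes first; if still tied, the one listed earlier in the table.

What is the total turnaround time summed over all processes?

Gantt: | F 0-9 | B 9-13 | C 13-20 | A 20-29 | E 29-38 | D 38-48 | G 48-61 |
Completion: A=29  B=13  C=20  D=48  E=38  F=9  G=61
Turnaround = completion − arrival: A=22, B=10, C=19, D=40, E=28, F=9, G=53
Total turnaround = 22 + 10 + 19 + 40 + 28 + 9 + 53 = 181

181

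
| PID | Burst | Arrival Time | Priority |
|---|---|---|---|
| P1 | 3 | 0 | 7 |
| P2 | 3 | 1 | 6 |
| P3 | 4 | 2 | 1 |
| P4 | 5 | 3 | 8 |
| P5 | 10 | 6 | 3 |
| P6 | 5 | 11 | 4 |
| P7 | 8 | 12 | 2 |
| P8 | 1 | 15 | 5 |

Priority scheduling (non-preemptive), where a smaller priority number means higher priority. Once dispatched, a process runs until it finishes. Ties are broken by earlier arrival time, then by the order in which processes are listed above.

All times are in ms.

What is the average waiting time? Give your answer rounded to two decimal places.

12.13

Timeline: | P1 0-3 | P3 3-7 | P5 7-17 | P7 17-25 | P6 25-30 | P8 30-31 | P2 31-34 | P4 34-39 |
Completion: P1=3  P2=34  P3=7  P4=39  P5=17  P6=30  P7=25  P8=31
Waiting times: P1=0, P2=30, P3=1, P4=31, P5=1, P6=14, P7=5, P8=15
Average waiting = (0+30+1+31+1+14+5+15) / 8 = 97/8 = 12.13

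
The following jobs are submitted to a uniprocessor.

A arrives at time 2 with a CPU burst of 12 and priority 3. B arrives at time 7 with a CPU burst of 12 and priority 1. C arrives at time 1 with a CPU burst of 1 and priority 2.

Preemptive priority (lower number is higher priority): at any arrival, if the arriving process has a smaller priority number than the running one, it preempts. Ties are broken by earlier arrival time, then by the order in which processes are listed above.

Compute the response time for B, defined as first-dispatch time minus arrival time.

0

Schedule: | idle 0-1 | C 1-2 | A 2-7 | B 7-19 | A 19-26 |
Completion: A=26  B=19  C=2
Turnaround (C−A): A=24  B=12  C=1
Response(B) = first start − arrival = 7 − 7 = 0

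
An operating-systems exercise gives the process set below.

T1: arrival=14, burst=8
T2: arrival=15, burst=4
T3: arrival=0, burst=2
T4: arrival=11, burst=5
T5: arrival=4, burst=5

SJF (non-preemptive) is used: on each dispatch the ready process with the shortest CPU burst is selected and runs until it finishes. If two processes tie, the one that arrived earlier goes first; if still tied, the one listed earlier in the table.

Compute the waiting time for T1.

6

Timeline: | T3 0-2 | idle 2-4 | T5 4-9 | idle 9-11 | T4 11-16 | T2 16-20 | T1 20-28 |
Completion: T1=28  T2=20  T3=2  T4=16  T5=9
Turnaround (C−A): T1=14  T2=5  T3=2  T4=5  T5=5
Waiting(T1) = turnaround − burst = 14 − 8 = 6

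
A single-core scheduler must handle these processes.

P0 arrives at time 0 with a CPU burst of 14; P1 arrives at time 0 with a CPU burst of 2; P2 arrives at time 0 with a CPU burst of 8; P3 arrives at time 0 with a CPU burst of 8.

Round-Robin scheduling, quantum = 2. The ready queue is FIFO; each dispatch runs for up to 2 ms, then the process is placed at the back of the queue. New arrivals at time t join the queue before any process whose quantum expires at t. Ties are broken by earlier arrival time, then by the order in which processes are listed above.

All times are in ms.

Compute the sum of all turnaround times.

Schedule: | P0 0-2 | P1 2-4 | P2 4-6 | P3 6-8 | P0 8-10 | P2 10-12 | P3 12-14 | P0 14-16 | P2 16-18 | P3 18-20 | P0 20-22 | P2 22-24 | P3 24-26 | P0 26-32 |
Completion: P0=32  P1=4  P2=24  P3=26
Turnaround = completion − arrival: P0=32, P1=4, P2=24, P3=26
Total turnaround = 32 + 4 + 24 + 26 = 86

86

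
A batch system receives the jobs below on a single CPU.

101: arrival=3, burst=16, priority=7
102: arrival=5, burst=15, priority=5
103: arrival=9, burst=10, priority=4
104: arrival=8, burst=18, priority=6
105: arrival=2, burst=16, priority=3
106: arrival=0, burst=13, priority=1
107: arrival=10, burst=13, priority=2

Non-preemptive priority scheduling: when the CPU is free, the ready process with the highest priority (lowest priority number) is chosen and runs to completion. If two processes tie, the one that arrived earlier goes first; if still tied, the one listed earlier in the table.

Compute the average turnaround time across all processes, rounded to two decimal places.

Schedule: | 106 0-13 | 107 13-26 | 105 26-42 | 103 42-52 | 102 52-67 | 104 67-85 | 101 85-101 |
Completion: 101=101  102=67  103=52  104=85  105=42  106=13  107=26
Turnaround (C−A): 101=98  102=62  103=43  104=77  105=40  106=13  107=16
Turnaround times: 101=98, 102=62, 103=43, 104=77, 105=40, 106=13, 107=16
Average turnaround = (98+62+43+77+40+13+16) / 7 = 349/7 = 49.86

49.86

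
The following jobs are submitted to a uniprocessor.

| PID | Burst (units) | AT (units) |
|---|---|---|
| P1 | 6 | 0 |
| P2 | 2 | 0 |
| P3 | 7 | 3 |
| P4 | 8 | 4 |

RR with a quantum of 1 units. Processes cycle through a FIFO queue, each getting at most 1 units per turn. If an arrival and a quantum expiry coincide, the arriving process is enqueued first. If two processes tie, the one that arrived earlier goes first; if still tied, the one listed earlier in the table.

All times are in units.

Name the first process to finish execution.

P2

Gantt: | P1 0-1 | P2 1-2 | P1 2-3 | P2 3-4 | P3 4-5 | P1 5-6 | P4 6-7 | P3 7-8 | P1 8-9 | P4 9-10 | P3 10-11 | P1 11-12 | P4 12-13 | P3 13-14 | P1 14-15 | P4 15-16 | P3 16-17 | P4 17-18 | P3 18-19 | P4 19-20 | P3 20-21 | P4 21-23 |
Completion: P1=15  P2=4  P3=21  P4=23
Turnaround (C−A): P1=15  P2=4  P3=18  P4=19
Finish order: P2 → P1 → P3 → P4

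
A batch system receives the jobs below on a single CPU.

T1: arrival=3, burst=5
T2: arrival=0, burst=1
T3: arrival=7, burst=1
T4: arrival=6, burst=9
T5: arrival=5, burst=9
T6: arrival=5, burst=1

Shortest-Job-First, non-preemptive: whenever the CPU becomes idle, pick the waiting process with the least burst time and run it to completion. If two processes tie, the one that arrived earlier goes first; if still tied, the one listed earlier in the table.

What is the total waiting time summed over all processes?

23

Timeline: | T2 0-1 | idle 1-3 | T1 3-8 | T6 8-9 | T3 9-10 | T5 10-19 | T4 19-28 |
Completion: T1=8  T2=1  T3=10  T4=28  T5=19  T6=9
Turnaround (C−A): T1=5  T2=1  T3=3  T4=22  T5=14  T6=4
Waiting = turnaround − burst: T1=0, T2=0, T3=2, T4=13, T5=5, T6=3
Total waiting = 0 + 0 + 2 + 13 + 5 + 3 = 23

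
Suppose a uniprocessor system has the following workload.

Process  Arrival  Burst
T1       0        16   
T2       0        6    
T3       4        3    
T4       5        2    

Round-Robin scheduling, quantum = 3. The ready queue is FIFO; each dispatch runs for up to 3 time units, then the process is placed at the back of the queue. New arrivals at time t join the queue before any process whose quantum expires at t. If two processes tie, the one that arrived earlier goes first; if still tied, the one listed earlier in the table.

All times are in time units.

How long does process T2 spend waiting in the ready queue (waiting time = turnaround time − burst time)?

Timeline: | T1 0-3 | T2 3-6 | T1 6-9 | T3 9-12 | T4 12-14 | T2 14-17 | T1 17-27 |
Completion: T1=27  T2=17  T3=12  T4=14
Turnaround (C−A): T1=27  T2=17  T3=8  T4=9
Waiting(T2) = turnaround − burst = 17 − 6 = 11

11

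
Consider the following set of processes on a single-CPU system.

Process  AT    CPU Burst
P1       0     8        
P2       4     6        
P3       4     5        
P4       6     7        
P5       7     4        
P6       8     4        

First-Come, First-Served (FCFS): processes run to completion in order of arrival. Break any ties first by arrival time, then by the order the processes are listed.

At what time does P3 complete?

19

Timeline: | P1 0-8 | P2 8-14 | P3 14-19 | P4 19-26 | P5 26-30 | P6 30-34 |
Completion: P1=8  P2=14  P3=19  P4=26  P5=30  P6=34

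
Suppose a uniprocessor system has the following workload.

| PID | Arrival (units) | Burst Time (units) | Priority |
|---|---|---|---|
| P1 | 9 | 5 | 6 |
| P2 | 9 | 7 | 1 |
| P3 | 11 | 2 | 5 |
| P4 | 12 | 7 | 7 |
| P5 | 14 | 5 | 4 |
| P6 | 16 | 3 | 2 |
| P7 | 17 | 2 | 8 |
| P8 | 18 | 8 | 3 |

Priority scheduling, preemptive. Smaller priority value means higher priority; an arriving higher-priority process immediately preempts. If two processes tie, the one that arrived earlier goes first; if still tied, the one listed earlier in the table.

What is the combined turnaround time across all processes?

155

Timeline: | idle 0-9 | P2 9-16 | P6 16-19 | P8 19-27 | P5 27-32 | P3 32-34 | P1 34-39 | P4 39-46 | P7 46-48 |
Completion: P1=39  P2=16  P3=34  P4=46  P5=32  P6=19  P7=48  P8=27
Turnaround (C−A): P1=30  P2=7  P3=23  P4=34  P5=18  P6=3  P7=31  P8=9
Turnaround = completion − arrival: P1=30, P2=7, P3=23, P4=34, P5=18, P6=3, P7=31, P8=9
Total turnaround = 30 + 7 + 23 + 34 + 18 + 3 + 31 + 9 = 155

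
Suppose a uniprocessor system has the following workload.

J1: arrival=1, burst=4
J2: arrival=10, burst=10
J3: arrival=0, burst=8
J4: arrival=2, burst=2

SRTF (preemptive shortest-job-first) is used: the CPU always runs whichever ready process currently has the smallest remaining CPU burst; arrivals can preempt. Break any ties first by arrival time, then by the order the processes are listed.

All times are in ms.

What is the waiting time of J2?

Timeline: | J3 0-1 | J1 1-2 | J4 2-4 | J1 4-7 | J3 7-14 | J2 14-24 |
Completion: J1=7  J2=24  J3=14  J4=4
Turnaround (C−A): J1=6  J2=14  J3=14  J4=2
Waiting(J2) = turnaround − burst = 14 − 10 = 4

4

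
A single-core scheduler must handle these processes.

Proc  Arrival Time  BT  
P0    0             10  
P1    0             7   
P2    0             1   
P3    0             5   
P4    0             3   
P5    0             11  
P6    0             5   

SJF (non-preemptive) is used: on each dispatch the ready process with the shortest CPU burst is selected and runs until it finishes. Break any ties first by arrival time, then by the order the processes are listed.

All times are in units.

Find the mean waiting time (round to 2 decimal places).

11.43

Schedule: | P2 0-1 | P4 1-4 | P3 4-9 | P6 9-14 | P1 14-21 | P0 21-31 | P5 31-42 |
Completion: P0=31  P1=21  P2=1  P3=9  P4=4  P5=42  P6=14
Turnaround (C−A): P0=31  P1=21  P2=1  P3=9  P4=4  P5=42  P6=14
Waiting times: P0=21, P1=14, P2=0, P3=4, P4=1, P5=31, P6=9
Average waiting = (21+14+0+4+1+31+9) / 7 = 80/7 = 11.43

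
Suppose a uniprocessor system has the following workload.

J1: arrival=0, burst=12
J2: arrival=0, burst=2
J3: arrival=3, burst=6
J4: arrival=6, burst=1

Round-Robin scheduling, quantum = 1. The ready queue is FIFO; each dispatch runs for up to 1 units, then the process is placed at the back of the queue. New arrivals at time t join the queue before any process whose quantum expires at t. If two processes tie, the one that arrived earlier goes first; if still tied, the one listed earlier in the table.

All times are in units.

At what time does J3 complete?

Timeline: | J1 0-1 | J2 1-2 | J1 2-3 | J2 3-4 | J3 4-5 | J1 5-6 | J3 6-7 | J4 7-8 | J1 8-9 | J3 9-10 | J1 10-11 | J3 11-12 | J1 12-13 | J3 13-14 | J1 14-15 | J3 15-16 | J1 16-21 |
Completion: J1=21  J2=4  J3=16  J4=8
Turnaround (C−A): J1=21  J2=4  J3=13  J4=2

16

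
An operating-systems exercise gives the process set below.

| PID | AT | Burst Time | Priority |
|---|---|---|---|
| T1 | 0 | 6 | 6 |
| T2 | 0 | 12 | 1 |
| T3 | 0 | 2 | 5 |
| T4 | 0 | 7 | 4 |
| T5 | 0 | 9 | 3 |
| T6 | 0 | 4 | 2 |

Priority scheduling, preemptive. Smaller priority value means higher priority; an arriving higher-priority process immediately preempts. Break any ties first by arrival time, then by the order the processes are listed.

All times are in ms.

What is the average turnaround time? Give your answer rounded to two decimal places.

26.50

Timeline: | T2 0-12 | T6 12-16 | T5 16-25 | T4 25-32 | T3 32-34 | T1 34-40 |
Completion: T1=40  T2=12  T3=34  T4=32  T5=25  T6=16
Turnaround (C−A): T1=40  T2=12  T3=34  T4=32  T5=25  T6=16
Turnaround times: T1=40, T2=12, T3=34, T4=32, T5=25, T6=16
Average turnaround = (40+12+34+32+25+16) / 6 = 159/6 = 26.50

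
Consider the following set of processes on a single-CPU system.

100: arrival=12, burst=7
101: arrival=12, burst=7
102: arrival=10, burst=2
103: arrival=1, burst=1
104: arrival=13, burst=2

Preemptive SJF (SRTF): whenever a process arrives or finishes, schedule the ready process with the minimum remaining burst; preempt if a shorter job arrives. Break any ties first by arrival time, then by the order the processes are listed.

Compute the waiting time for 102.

Gantt: | idle 0-1 | 103 1-2 | idle 2-10 | 102 10-12 | 100 12-13 | 104 13-15 | 100 15-21 | 101 21-28 |
Completion: 100=21  101=28  102=12  103=2  104=15
Turnaround (C−A): 100=9  101=16  102=2  103=1  104=2
Waiting(102) = turnaround − burst = 2 − 2 = 0

0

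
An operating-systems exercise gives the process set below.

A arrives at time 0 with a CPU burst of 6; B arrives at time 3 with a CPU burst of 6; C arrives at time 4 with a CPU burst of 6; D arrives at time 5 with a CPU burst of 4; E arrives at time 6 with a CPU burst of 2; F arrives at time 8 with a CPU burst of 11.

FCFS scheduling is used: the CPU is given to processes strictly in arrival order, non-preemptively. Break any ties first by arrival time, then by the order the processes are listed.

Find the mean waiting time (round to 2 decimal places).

9.33

Timeline: | A 0-6 | B 6-12 | C 12-18 | D 18-22 | E 22-24 | F 24-35 |
Completion: A=6  B=12  C=18  D=22  E=24  F=35
Turnaround (C−A): A=6  B=9  C=14  D=17  E=18  F=27
Waiting times: A=0, B=3, C=8, D=13, E=16, F=16
Average waiting = (0+3+8+13+16+16) / 6 = 56/6 = 9.33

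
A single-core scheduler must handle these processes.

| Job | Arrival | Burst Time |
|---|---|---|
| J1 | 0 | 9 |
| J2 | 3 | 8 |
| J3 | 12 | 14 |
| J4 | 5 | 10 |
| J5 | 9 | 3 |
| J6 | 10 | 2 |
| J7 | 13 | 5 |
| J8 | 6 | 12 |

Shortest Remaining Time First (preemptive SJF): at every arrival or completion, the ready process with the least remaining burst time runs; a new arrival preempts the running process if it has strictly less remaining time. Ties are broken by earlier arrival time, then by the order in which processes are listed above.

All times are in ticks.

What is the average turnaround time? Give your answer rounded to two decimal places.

21.50

Gantt: | J1 0-9 | J5 9-12 | J6 12-14 | J7 14-19 | J2 19-27 | J4 27-37 | J8 37-49 | J3 49-63 |
Completion: J1=9  J2=27  J3=63  J4=37  J5=12  J6=14  J7=19  J8=49
Turnaround (C−A): J1=9  J2=24  J3=51  J4=32  J5=3  J6=4  J7=6  J8=43
Turnaround times: J1=9, J2=24, J3=51, J4=32, J5=3, J6=4, J7=6, J8=43
Average turnaround = (9+24+51+32+3+4+6+43) / 8 = 172/8 = 21.50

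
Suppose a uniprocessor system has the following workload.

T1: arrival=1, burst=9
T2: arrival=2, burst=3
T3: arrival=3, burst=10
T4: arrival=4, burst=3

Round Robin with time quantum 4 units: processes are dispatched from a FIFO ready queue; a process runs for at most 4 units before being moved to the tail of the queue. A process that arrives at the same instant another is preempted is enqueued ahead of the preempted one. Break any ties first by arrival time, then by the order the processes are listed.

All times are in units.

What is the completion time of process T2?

8

Gantt: | idle 0-1 | T1 1-5 | T2 5-8 | T3 8-12 | T4 12-15 | T1 15-19 | T3 19-23 | T1 23-24 | T3 24-26 |
Completion: T1=24  T2=8  T3=26  T4=15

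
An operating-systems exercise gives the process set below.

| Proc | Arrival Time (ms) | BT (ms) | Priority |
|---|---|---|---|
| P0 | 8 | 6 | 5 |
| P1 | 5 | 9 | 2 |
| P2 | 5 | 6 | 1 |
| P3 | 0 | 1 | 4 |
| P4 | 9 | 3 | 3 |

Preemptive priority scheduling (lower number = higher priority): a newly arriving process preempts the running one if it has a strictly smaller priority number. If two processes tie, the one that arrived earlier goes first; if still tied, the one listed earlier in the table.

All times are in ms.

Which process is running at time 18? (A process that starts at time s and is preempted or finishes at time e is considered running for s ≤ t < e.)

Timeline: | P3 0-1 | idle 1-5 | P2 5-11 | P1 11-20 | P4 20-23 | P0 23-29 |
Completion: P0=29  P1=20  P2=11  P3=1  P4=23
Turnaround (C−A): P0=21  P1=15  P2=6  P3=1  P4=14

P1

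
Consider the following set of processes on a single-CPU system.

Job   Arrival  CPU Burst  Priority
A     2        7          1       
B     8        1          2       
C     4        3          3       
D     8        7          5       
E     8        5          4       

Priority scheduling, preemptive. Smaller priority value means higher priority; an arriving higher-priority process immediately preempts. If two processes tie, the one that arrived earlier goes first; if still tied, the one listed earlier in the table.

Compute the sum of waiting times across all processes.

Schedule: | idle 0-2 | A 2-9 | B 9-10 | C 10-13 | E 13-18 | D 18-25 |
Completion: A=9  B=10  C=13  D=25  E=18
Waiting = turnaround − burst: A=0, B=1, C=6, D=10, E=5
Total waiting = 0 + 1 + 6 + 10 + 5 = 22

22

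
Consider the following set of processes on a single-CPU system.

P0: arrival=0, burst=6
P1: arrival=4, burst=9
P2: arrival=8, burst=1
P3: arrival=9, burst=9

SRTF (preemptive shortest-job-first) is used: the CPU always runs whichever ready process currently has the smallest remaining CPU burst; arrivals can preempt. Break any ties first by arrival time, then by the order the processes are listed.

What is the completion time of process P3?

25

Gantt: | P0 0-6 | P1 6-8 | P2 8-9 | P1 9-16 | P3 16-25 |
Completion: P0=6  P1=16  P2=9  P3=25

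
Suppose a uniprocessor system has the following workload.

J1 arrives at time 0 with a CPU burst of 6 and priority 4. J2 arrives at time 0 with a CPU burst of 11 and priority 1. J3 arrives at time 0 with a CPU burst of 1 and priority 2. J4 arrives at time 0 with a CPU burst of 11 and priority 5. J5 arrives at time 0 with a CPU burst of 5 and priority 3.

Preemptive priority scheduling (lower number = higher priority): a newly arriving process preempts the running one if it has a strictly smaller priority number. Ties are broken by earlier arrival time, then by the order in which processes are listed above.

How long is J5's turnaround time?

Timeline: | J2 0-11 | J3 11-12 | J5 12-17 | J1 17-23 | J4 23-34 |
Completion: J1=23  J2=11  J3=12  J4=34  J5=17
Turnaround (C−A): J1=23  J2=11  J3=12  J4=34  J5=17
Turnaround(J5) = completion − arrival = 17 − 0 = 17

17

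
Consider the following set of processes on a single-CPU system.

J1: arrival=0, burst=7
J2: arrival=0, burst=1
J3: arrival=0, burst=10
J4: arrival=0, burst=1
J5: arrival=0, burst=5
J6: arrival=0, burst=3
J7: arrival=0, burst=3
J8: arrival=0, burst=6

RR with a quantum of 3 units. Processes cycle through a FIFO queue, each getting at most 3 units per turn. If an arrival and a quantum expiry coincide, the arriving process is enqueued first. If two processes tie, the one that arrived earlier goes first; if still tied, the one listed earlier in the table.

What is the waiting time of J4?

Gantt: | J1 0-3 | J2 3-4 | J3 4-7 | J4 7-8 | J5 8-11 | J6 11-14 | J7 14-17 | J8 17-20 | J1 20-23 | J3 23-26 | J5 26-28 | J8 28-31 | J1 31-32 | J3 32-36 |
Completion: J1=32  J2=4  J3=36  J4=8  J5=28  J6=14  J7=17  J8=31
Turnaround (C−A): J1=32  J2=4  J3=36  J4=8  J5=28  J6=14  J7=17  J8=31
Waiting(J4) = turnaround − burst = 8 − 1 = 7

7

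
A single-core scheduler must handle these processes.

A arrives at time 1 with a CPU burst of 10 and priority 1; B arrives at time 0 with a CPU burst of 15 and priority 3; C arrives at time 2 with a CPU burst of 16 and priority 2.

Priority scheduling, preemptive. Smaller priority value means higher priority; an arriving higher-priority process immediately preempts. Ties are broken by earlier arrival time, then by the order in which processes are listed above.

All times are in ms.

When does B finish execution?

41

Timeline: | B 0-1 | A 1-11 | C 11-27 | B 27-41 |
Completion: A=11  B=41  C=27
Turnaround (C−A): A=10  B=41  C=25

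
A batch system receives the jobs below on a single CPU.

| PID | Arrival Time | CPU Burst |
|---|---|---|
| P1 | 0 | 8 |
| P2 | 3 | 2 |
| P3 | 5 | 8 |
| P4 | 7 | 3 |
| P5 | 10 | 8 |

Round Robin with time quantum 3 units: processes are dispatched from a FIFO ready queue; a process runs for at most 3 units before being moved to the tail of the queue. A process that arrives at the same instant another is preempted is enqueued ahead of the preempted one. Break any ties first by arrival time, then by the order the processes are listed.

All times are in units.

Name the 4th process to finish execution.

P3

Timeline: | P1 0-3 | P2 3-5 | P1 5-8 | P3 8-11 | P4 11-14 | P1 14-16 | P5 16-19 | P3 19-22 | P5 22-25 | P3 25-27 | P5 27-29 |
Completion: P1=16  P2=5  P3=27  P4=14  P5=29
Finish order: P2 → P4 → P1 → P3 → P5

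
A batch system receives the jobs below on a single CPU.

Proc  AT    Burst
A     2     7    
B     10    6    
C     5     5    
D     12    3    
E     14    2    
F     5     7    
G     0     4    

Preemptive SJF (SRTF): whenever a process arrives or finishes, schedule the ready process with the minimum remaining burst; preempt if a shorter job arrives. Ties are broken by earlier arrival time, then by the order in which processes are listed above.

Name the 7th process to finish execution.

Timeline: | G 0-4 | A 4-5 | C 5-10 | A 10-12 | D 12-15 | E 15-17 | A 17-21 | B 21-27 | F 27-34 |
Completion: A=21  B=27  C=10  D=15  E=17  F=34  G=4
Turnaround (C−A): A=19  B=17  C=5  D=3  E=3  F=29  G=4
Finish order: G → C → D → E → A → B → F

F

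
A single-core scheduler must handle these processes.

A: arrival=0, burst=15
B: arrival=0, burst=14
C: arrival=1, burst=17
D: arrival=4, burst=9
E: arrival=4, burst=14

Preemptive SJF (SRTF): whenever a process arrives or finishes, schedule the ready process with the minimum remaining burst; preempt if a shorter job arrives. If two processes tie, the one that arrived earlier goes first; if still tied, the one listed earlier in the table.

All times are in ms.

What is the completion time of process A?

52

Timeline: | B 0-4 | D 4-13 | B 13-23 | E 23-37 | A 37-52 | C 52-69 |
Completion: A=52  B=23  C=69  D=13  E=37
Turnaround (C−A): A=52  B=23  C=68  D=9  E=33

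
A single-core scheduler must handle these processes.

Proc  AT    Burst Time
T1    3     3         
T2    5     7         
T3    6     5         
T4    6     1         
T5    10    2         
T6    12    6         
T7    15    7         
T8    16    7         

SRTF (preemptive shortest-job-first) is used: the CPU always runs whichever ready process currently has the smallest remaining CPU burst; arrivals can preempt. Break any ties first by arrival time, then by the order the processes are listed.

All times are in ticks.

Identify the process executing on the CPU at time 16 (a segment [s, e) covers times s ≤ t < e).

T6

Gantt: | idle 0-3 | T1 3-6 | T4 6-7 | T3 7-12 | T5 12-14 | T6 14-20 | T2 20-27 | T7 27-34 | T8 34-41 |
Completion: T1=6  T2=27  T3=12  T4=7  T5=14  T6=20  T7=34  T8=41
Turnaround (C−A): T1=3  T2=22  T3=6  T4=1  T5=4  T6=8  T7=19  T8=25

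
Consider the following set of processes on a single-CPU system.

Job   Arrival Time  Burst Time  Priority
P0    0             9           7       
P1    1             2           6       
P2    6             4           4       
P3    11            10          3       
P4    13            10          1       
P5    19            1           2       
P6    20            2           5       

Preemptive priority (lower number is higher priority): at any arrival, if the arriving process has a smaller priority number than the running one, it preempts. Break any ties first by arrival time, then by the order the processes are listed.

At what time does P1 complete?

Schedule: | P0 0-1 | P1 1-3 | P0 3-6 | P2 6-10 | P0 10-11 | P3 11-13 | P4 13-23 | P5 23-24 | P3 24-32 | P6 32-34 | P0 34-38 |
Completion: P0=38  P1=3  P2=10  P3=32  P4=23  P5=24  P6=34

3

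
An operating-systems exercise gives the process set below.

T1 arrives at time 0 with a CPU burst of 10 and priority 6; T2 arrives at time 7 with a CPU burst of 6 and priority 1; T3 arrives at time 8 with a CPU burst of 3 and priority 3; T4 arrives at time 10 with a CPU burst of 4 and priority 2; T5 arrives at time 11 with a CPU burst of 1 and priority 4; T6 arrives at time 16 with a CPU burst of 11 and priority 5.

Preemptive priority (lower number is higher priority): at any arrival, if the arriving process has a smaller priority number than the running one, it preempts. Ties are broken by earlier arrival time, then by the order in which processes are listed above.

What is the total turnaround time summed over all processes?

Gantt: | T1 0-7 | T2 7-13 | T4 13-17 | T3 17-20 | T5 20-21 | T6 21-32 | T1 32-35 |
Completion: T1=35  T2=13  T3=20  T4=17  T5=21  T6=32
Turnaround = completion − arrival: T1=35, T2=6, T3=12, T4=7, T5=10, T6=16
Total turnaround = 35 + 6 + 12 + 7 + 10 + 16 = 86

86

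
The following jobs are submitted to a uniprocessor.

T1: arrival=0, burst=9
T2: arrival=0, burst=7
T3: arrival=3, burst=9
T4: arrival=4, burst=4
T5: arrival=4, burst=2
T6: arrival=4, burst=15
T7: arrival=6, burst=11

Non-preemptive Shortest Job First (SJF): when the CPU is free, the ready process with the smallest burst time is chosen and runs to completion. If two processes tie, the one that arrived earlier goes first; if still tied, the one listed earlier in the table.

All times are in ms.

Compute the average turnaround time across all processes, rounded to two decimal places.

22.86

Timeline: | T2 0-7 | T5 7-9 | T4 9-13 | T1 13-22 | T3 22-31 | T7 31-42 | T6 42-57 |
Completion: T1=22  T2=7  T3=31  T4=13  T5=9  T6=57  T7=42
Turnaround times: T1=22, T2=7, T3=28, T4=9, T5=5, T6=53, T7=36
Average turnaround = (22+7+28+9+5+53+36) / 7 = 160/7 = 22.86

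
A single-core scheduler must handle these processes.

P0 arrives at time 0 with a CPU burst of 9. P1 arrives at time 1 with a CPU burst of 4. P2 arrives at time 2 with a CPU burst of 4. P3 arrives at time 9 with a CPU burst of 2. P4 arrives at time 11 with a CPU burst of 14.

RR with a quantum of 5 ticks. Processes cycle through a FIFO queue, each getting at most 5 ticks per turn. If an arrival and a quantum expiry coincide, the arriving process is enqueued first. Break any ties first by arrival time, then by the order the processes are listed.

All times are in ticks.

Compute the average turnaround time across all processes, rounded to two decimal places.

Gantt: | P0 0-5 | P1 5-9 | P2 9-13 | P0 13-17 | P3 17-19 | P4 19-33 |
Completion: P0=17  P1=9  P2=13  P3=19  P4=33
Turnaround (C−A): P0=17  P1=8  P2=11  P3=10  P4=22
Turnaround times: P0=17, P1=8, P2=11, P3=10, P4=22
Average turnaround = (17+8+11+10+22) / 5 = 68/5 = 13.60

13.60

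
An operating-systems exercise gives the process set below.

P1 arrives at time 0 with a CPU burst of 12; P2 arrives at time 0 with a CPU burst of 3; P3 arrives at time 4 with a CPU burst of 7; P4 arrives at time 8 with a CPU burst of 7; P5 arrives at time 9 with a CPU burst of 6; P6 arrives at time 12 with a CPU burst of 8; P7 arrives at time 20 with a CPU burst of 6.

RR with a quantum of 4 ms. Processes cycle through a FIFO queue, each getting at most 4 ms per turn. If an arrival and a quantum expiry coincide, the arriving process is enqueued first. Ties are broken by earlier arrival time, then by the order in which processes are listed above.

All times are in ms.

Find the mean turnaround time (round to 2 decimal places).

27.14

Gantt: | P1 0-4 | P2 4-7 | P3 7-11 | P1 11-15 | P4 15-19 | P5 19-23 | P3 23-26 | P6 26-30 | P1 30-34 | P4 34-37 | P7 37-41 | P5 41-43 | P6 43-47 | P7 47-49 |
Completion: P1=34  P2=7  P3=26  P4=37  P5=43  P6=47  P7=49
Turnaround (C−A): P1=34  P2=7  P3=22  P4=29  P5=34  P6=35  P7=29
Turnaround times: P1=34, P2=7, P3=22, P4=29, P5=34, P6=35, P7=29
Average turnaround = (34+7+22+29+34+35+29) / 7 = 190/7 = 27.14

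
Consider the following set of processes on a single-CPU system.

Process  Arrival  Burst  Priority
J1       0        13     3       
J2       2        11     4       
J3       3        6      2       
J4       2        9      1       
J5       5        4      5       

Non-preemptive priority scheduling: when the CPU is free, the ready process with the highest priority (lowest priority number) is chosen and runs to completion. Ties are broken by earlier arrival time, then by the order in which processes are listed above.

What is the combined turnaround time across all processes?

Schedule: | J1 0-13 | J4 13-22 | J3 22-28 | J2 28-39 | J5 39-43 |
Completion: J1=13  J2=39  J3=28  J4=22  J5=43
Turnaround (C−A): J1=13  J2=37  J3=25  J4=20  J5=38
Turnaround = completion − arrival: J1=13, J2=37, J3=25, J4=20, J5=38
Total turnaround = 13 + 37 + 25 + 20 + 38 = 133

133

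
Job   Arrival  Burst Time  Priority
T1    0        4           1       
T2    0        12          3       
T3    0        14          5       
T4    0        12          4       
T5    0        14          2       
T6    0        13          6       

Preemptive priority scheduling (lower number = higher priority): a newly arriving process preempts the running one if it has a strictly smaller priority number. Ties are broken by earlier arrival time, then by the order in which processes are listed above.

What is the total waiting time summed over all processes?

150

Schedule: | T1 0-4 | T5 4-18 | T2 18-30 | T4 30-42 | T3 42-56 | T6 56-69 |
Completion: T1=4  T2=30  T3=56  T4=42  T5=18  T6=69
Turnaround (C−A): T1=4  T2=30  T3=56  T4=42  T5=18  T6=69
Waiting = turnaround − burst: T1=0, T2=18, T3=42, T4=30, T5=4, T6=56
Total waiting = 0 + 18 + 42 + 30 + 4 + 56 = 150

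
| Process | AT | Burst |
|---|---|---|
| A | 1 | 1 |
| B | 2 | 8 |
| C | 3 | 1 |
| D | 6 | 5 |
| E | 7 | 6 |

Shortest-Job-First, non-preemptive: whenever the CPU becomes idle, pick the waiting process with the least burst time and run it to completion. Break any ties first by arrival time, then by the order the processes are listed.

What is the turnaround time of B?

8

Gantt: | idle 0-1 | A 1-2 | B 2-10 | C 10-11 | D 11-16 | E 16-22 |
Completion: A=2  B=10  C=11  D=16  E=22
Turnaround(B) = completion − arrival = 10 − 2 = 8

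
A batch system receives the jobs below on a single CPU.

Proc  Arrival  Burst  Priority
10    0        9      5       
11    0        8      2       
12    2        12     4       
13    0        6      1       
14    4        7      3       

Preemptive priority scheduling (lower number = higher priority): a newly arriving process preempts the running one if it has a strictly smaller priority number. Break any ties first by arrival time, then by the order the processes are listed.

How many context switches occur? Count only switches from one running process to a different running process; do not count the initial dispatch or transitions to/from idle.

Timeline: | 13 0-6 | 11 6-14 | 14 14-21 | 12 21-33 | 10 33-42 |
Completion: 10=42  11=14  12=33  13=6  14=21
Turnaround (C−A): 10=42  11=14  12=31  13=6  14=17

4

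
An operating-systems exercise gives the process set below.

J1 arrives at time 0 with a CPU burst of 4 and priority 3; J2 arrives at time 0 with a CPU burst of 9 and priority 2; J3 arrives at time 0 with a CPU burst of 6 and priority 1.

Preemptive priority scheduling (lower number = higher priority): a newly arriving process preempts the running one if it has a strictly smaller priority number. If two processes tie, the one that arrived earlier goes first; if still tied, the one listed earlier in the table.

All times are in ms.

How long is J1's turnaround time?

19

Timeline: | J3 0-6 | J2 6-15 | J1 15-19 |
Completion: J1=19  J2=15  J3=6
Turnaround (C−A): J1=19  J2=15  J3=6
Turnaround(J1) = completion − arrival = 19 − 0 = 19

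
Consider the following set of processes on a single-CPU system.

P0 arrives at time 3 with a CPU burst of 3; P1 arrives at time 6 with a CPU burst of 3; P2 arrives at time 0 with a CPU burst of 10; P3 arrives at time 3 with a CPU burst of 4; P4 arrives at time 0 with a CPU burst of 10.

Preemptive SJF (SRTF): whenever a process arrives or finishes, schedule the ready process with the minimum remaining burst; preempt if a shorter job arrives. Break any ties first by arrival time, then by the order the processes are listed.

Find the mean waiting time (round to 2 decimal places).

Timeline: | P2 0-3 | P0 3-6 | P1 6-9 | P3 9-13 | P2 13-20 | P4 20-30 |
Completion: P0=6  P1=9  P2=20  P3=13  P4=30
Turnaround (C−A): P0=3  P1=3  P2=20  P3=10  P4=30
Waiting times: P0=0, P1=0, P2=10, P3=6, P4=20
Average waiting = (0+0+10+6+20) / 5 = 36/5 = 7.20

7.20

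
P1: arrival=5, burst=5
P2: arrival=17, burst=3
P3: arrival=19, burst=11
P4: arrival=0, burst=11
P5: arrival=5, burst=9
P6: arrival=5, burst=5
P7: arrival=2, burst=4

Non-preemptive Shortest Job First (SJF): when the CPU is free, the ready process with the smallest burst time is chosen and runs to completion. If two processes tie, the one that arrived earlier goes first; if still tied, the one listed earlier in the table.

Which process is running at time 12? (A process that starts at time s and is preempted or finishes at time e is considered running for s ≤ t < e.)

Schedule: | P4 0-11 | P7 11-15 | P1 15-20 | P2 20-23 | P6 23-28 | P5 28-37 | P3 37-48 |
Completion: P1=20  P2=23  P3=48  P4=11  P5=37  P6=28  P7=15

P7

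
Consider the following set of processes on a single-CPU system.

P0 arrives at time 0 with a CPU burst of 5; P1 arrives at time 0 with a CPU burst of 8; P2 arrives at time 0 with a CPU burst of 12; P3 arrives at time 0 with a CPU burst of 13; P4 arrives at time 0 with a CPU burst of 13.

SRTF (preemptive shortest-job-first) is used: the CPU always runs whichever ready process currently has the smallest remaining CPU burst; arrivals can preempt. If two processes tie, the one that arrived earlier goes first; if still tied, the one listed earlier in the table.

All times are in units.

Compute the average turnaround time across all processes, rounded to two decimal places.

26.40

Schedule: | P0 0-5 | P1 5-13 | P2 13-25 | P3 25-38 | P4 38-51 |
Completion: P0=5  P1=13  P2=25  P3=38  P4=51
Turnaround (C−A): P0=5  P1=13  P2=25  P3=38  P4=51
Turnaround times: P0=5, P1=13, P2=25, P3=38, P4=51
Average turnaround = (5+13+25+38+51) / 5 = 132/5 = 26.40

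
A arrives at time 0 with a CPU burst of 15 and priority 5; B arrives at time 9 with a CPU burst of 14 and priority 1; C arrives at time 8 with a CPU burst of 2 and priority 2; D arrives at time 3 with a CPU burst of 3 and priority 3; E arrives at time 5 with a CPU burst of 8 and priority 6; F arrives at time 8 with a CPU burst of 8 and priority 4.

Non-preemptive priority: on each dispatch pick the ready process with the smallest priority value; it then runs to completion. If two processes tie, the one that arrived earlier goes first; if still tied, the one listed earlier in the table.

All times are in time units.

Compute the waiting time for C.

Gantt: | A 0-15 | B 15-29 | C 29-31 | D 31-34 | F 34-42 | E 42-50 |
Completion: A=15  B=29  C=31  D=34  E=50  F=42
Waiting(C) = turnaround − burst = 23 − 2 = 21

21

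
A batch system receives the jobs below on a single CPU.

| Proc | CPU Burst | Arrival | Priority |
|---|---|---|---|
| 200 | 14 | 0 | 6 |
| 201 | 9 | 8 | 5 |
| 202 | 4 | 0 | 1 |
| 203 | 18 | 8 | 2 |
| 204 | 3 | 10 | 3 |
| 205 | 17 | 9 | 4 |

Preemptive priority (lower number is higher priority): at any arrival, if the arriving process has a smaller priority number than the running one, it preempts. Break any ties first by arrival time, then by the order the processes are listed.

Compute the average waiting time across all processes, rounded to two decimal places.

20.83

Gantt: | 202 0-4 | 200 4-8 | 203 8-26 | 204 26-29 | 205 29-46 | 201 46-55 | 200 55-65 |
Completion: 200=65  201=55  202=4  203=26  204=29  205=46
Waiting times: 200=51, 201=38, 202=0, 203=0, 204=16, 205=20
Average waiting = (51+38+0+0+16+20) / 6 = 125/6 = 20.83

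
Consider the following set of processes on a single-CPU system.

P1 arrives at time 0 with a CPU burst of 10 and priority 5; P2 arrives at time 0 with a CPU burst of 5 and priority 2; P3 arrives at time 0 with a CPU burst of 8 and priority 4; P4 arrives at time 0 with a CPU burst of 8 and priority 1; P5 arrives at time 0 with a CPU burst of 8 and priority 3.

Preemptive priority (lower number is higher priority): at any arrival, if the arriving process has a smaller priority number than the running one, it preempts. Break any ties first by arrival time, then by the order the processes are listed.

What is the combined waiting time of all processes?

Gantt: | P4 0-8 | P2 8-13 | P5 13-21 | P3 21-29 | P1 29-39 |
Completion: P1=39  P2=13  P3=29  P4=8  P5=21
Turnaround (C−A): P1=39  P2=13  P3=29  P4=8  P5=21
Waiting = turnaround − burst: P1=29, P2=8, P3=21, P4=0, P5=13
Total waiting = 29 + 8 + 21 + 0 + 13 = 71

71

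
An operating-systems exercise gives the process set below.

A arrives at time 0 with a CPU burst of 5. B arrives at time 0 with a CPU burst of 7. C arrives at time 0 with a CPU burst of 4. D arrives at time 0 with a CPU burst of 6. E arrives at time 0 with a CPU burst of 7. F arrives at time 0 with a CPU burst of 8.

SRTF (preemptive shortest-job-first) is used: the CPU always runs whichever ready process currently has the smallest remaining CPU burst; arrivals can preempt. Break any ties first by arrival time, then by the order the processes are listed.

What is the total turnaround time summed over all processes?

116

Schedule: | C 0-4 | A 4-9 | D 9-15 | B 15-22 | E 22-29 | F 29-37 |
Completion: A=9  B=22  C=4  D=15  E=29  F=37
Turnaround (C−A): A=9  B=22  C=4  D=15  E=29  F=37
Turnaround = completion − arrival: A=9, B=22, C=4, D=15, E=29, F=37
Total turnaround = 9 + 22 + 4 + 15 + 29 + 37 = 116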